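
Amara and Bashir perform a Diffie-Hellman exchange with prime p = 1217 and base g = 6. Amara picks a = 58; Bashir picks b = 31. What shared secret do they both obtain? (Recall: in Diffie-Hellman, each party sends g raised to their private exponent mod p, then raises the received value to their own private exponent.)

735

Bashir sends B = g^b mod p = 6^31 mod 1217.
6^1 ≡ 6 (mod 1217)
6^2 = (6^1)^2 ≡ 6^2 = 36 ≡ 36 (mod 1217)
6^4 = (6^2)^2 ≡ 36^2 = 1296 ≡ 79 (mod 1217)
6^8 = (6^4)^2 ≡ 79^2 = 6241 ≡ 156 (mod 1217)
6^16 = (6^8)^2 ≡ 156^2 = 24336 ≡ 1213 (mod 1217)
6^31 = 6^16 · 6^8 · 6^4 · 6^2 · 6^1 ≡ 1213 · 156 · 79 · 36 · 6 ≡ 814 (mod 1217).
So B = 814. Amara then computes K = B^a mod p = 814^58 mod 1217.
814^1 ≡ 814 (mod 1217)
814^2 = (814^1)^2 ≡ 814^2 = 662596 ≡ 548 (mod 1217)
814^4 = (814^2)^2 ≡ 548^2 = 300304 ≡ 922 (mod 1217)
814^8 = (814^4)^2 ≡ 922^2 = 850084 ≡ 618 (mod 1217)
814^16 = (814^8)^2 ≡ 618^2 = 381924 ≡ 1003 (mod 1217)
814^32 = (814^16)^2 ≡ 1003^2 = 1006009 ≡ 767 (mod 1217)
814^58 = 814^32 · 814^16 · 814^8 · 814^2 ≡ 767 · 1003 · 618 · 548 ≡ 735 (mod 1217).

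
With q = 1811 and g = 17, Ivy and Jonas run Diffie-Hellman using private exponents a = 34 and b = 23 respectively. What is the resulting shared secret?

484

Jonas sends B = g^b mod q = 17^23 mod 1811.
17^1 ≡ 17 (mod 1811)
17^2 = (17^1)^2 ≡ 17^2 = 289 ≡ 289 (mod 1811)
17^4 = (17^2)^2 ≡ 289^2 = 83521 ≡ 215 (mod 1811)
17^8 = (17^4)^2 ≡ 215^2 = 46225 ≡ 950 (mod 1811)
17^16 = (17^8)^2 ≡ 950^2 = 902500 ≡ 622 (mod 1811)
17^23 = 17^16 · 17^4 · 17^2 · 17^1 ≡ 622 · 215 · 289 · 17 ≡ 989 (mod 1811).
So B = 989. Ivy then computes K = B^a mod q = 989^34 mod 1811.
989^1 ≡ 989 (mod 1811)
989^2 = (989^1)^2 ≡ 989^2 = 978121 ≡ 181 (mod 1811)
989^4 = (989^2)^2 ≡ 181^2 = 32761 ≡ 163 (mod 1811)
989^8 = (989^4)^2 ≡ 163^2 = 26569 ≡ 1215 (mod 1811)
989^16 = (989^8)^2 ≡ 1215^2 = 1476225 ≡ 260 (mod 1811)
989^32 = (989^16)^2 ≡ 260^2 = 67600 ≡ 593 (mod 1811)
989^34 = 989^32 · 989^2 ≡ 593 · 181 ≡ 484 (mod 1811).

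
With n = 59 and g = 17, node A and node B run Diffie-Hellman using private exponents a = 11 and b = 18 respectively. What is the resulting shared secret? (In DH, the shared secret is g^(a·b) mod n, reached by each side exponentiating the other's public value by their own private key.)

51

Node A sends A = g^a mod n = 17^11 mod 59.
17^1 ≡ 17 (mod 59)
17^2 = (17^1)^2 ≡ 17^2 = 289 ≡ 53 (mod 59)
17^4 = (17^2)^2 ≡ 53^2 = 2809 ≡ 36 (mod 59)
17^8 = (17^4)^2 ≡ 36^2 = 1296 ≡ 57 (mod 59)
17^11 = 17^8 · 17^2 · 17^1 ≡ 57 · 53 · 17 ≡ 27 (mod 59).
So A = 27. Node B then computes K = A^b mod n = 27^18 mod 59.
27^1 ≡ 27 (mod 59)
27^2 = (27^1)^2 ≡ 27^2 = 729 ≡ 21 (mod 59)
27^4 = (27^2)^2 ≡ 21^2 = 441 ≡ 28 (mod 59)
27^8 = (27^4)^2 ≡ 28^2 = 784 ≡ 17 (mod 59)
27^16 = (27^8)^2 ≡ 17^2 = 289 ≡ 53 (mod 59)
27^18 = 27^16 · 27^2 ≡ 53 · 21 ≡ 51 (mod 59).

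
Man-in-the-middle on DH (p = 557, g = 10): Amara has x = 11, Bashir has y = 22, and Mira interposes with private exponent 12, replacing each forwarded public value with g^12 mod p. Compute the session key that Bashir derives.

Bashir receives Mira's public value M = 10^12 mod 557 instead of the honest one.
10^1 ≡ 10 (mod 557)
10^2 = (10^1)^2 ≡ 10^2 = 100 ≡ 100 (mod 557)
10^4 = (10^2)^2 ≡ 100^2 = 10000 ≡ 531 (mod 557)
10^8 = (10^4)^2 ≡ 531^2 = 281961 ≡ 119 (mod 557)
10^12 = 10^8 · 10^4 ≡ 119 · 531 ≡ 248 (mod 557).
So M = 248. Bashir computes K = M^22 mod 557.
248^1 ≡ 248 (mod 557)
248^2 = (248^1)^2 ≡ 248^2 = 61504 ≡ 234 (mod 557)
248^4 = (248^2)^2 ≡ 234^2 = 54756 ≡ 170 (mod 557)
248^8 = (248^4)^2 ≡ 170^2 = 28900 ≡ 493 (mod 557)
248^16 = (248^8)^2 ≡ 493^2 = 243049 ≡ 197 (mod 557)
248^22 = 248^16 · 248^4 · 248^2 ≡ 197 · 170 · 234 ≡ 227 (mod 557).

227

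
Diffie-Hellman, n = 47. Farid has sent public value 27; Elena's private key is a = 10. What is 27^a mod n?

25

Shared key K = 27^10 mod 47.
27^1 ≡ 27 (mod 47)
27^2 = (27^1)^2 ≡ 27^2 = 729 ≡ 24 (mod 47)
27^4 = (27^2)^2 ≡ 24^2 = 576 ≡ 12 (mod 47)
27^8 = (27^4)^2 ≡ 12^2 = 144 ≡ 3 (mod 47)
27^10 = 27^8 · 27^2 ≡ 3 · 24 ≡ 25 (mod 47).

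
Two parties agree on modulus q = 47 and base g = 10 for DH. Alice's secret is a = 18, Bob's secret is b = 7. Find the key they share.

Alice sends A = g^a mod q = 10^18 mod 47.
10^1 ≡ 10 (mod 47)
10^2 = (10^1)^2 ≡ 10^2 = 100 ≡ 6 (mod 47)
10^4 = (10^2)^2 ≡ 6^2 = 36 ≡ 36 (mod 47)
10^8 = (10^4)^2 ≡ 36^2 = 1296 ≡ 27 (mod 47)
10^16 = (10^8)^2 ≡ 27^2 = 729 ≡ 24 (mod 47)
10^18 = 10^16 · 10^2 ≡ 24 · 6 ≡ 3 (mod 47).
So A = 3. Bob then computes K = A^b mod q = 3^7 mod 47.
3^1 ≡ 3 (mod 47)
3^2 = (3^1)^2 ≡ 3^2 = 9 ≡ 9 (mod 47)
3^4 = (3^2)^2 ≡ 9^2 = 81 ≡ 34 (mod 47)
3^7 = 3^4 · 3^2 · 3^1 ≡ 34 · 9 · 3 ≡ 25 (mod 47).

25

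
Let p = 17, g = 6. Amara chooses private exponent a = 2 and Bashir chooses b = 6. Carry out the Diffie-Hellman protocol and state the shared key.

Amara sends A = g^a mod p = 6^2 mod 17.
6^1 ≡ 6 (mod 17)
6^2 = (6^1)^2 ≡ 6^2 = 36 ≡ 2 (mod 17)
So A = 2. Bashir then computes K = A^b mod p = 2^6 mod 17.
2^1 ≡ 2 (mod 17)
2^2 = (2^1)^2 ≡ 2^2 = 4 ≡ 4 (mod 17)
2^4 = (2^2)^2 ≡ 4^2 = 16 ≡ 16 (mod 17)
2^6 = 2^4 · 2^2 ≡ 16 · 4 ≡ 13 (mod 17).

13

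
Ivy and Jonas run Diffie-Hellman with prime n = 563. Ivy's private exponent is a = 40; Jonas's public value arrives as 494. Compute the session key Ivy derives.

77

Shared key K = 494^40 mod 563.
494^1 ≡ 494 (mod 563)
494^2 = (494^1)^2 ≡ 494^2 = 244036 ≡ 257 (mod 563)
494^4 = (494^2)^2 ≡ 257^2 = 66049 ≡ 178 (mod 563)
494^8 = (494^4)^2 ≡ 178^2 = 31684 ≡ 156 (mod 563)
494^16 = (494^8)^2 ≡ 156^2 = 24336 ≡ 127 (mod 563)
494^32 = (494^16)^2 ≡ 127^2 = 16129 ≡ 365 (mod 563)
494^40 = 494^32 · 494^8 ≡ 365 · 156 ≡ 77 (mod 563).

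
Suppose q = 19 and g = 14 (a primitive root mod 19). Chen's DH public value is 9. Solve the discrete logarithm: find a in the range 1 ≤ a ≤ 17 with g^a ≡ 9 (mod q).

14

Try successive powers of 14 modulo 19:
14^1 ≡ 14
14^2 ≡ 6
14^3 ≡ 8
14^4 ≡ 17
14^5 ≡ 10
14^6 ≡ 7
14^7 ≡ 3
14^8 ≡ 4
14^9 ≡ 18
14^10 ≡ 5
14^11 ≡ 13
14^12 ≡ 11
14^13 ≡ 2
14^14 ≡ 9
Found: a = 14.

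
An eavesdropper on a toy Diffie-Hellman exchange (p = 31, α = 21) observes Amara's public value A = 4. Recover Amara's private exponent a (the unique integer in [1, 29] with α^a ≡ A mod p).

Try successive powers of 21 modulo 31:
21^1 ≡ 21
21^2 ≡ 7
21^3 ≡ 23
21^4 ≡ 18
21^5 ≡ 6
21^6 ≡ 2
21^7 ≡ 11
21^8 ≡ 14
21^9 ≡ 15
21^10 ≡ 5
21^11 ≡ 12
21^12 ≡ 4
Found: a = 12.

12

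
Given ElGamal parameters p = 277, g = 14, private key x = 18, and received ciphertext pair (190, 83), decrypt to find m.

192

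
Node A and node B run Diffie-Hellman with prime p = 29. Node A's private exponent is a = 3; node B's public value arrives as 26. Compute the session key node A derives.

Shared key K = 26^3 mod 29.
26^1 ≡ 26 (mod 29)
26^2 = (26^1)^2 ≡ 26^2 = 676 ≡ 9 (mod 29)
26^3 = 26^2 · 26^1 ≡ 9 · 26 ≡ 2 (mod 29).

2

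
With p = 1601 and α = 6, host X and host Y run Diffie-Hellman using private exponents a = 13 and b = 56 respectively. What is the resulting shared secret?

Host Y sends B = α^b mod p = 6^56 mod 1601.
6^1 ≡ 6 (mod 1601)
6^2 = (6^1)^2 ≡ 6^2 = 36 ≡ 36 (mod 1601)
6^4 = (6^2)^2 ≡ 36^2 = 1296 ≡ 1296 (mod 1601)
6^8 = (6^4)^2 ≡ 1296^2 = 1679616 ≡ 167 (mod 1601)
6^16 = (6^8)^2 ≡ 167^2 = 27889 ≡ 672 (mod 1601)
6^32 = (6^16)^2 ≡ 672^2 = 451584 ≡ 102 (mod 1601)
6^56 = 6^32 · 6^16 · 6^8 ≡ 102 · 672 · 167 ≡ 1299 (mod 1601).
So B = 1299. Host X then computes K = B^a mod p = 1299^13 mod 1601.
1299^1 ≡ 1299 (mod 1601)
1299^2 = (1299^1)^2 ≡ 1299^2 = 1687401 ≡ 1548 (mod 1601)
1299^4 = (1299^2)^2 ≡ 1548^2 = 2396304 ≡ 1208 (mod 1601)
1299^8 = (1299^4)^2 ≡ 1208^2 = 1459264 ≡ 753 (mod 1601)
1299^13 = 1299^8 · 1299^4 · 1299^1 ≡ 753 · 1208 · 1299 ≡ 1137 (mod 1601).

1137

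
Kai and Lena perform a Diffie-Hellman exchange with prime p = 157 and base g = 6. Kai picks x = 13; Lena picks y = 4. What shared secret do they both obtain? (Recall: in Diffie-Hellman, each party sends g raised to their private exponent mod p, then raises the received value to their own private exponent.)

12

Kai sends A = g^x mod p = 6^13 mod 157.
6^1 ≡ 6 (mod 157)
6^2 = (6^1)^2 ≡ 6^2 = 36 ≡ 36 (mod 157)
6^4 = (6^2)^2 ≡ 36^2 = 1296 ≡ 40 (mod 157)
6^8 = (6^4)^2 ≡ 40^2 = 1600 ≡ 30 (mod 157)
6^13 = 6^8 · 6^4 · 6^1 ≡ 30 · 40 · 6 ≡ 135 (mod 157).
So A = 135. Lena then computes K = A^y mod p = 135^4 mod 157.
135^1 ≡ 135 (mod 157)
135^2 = (135^1)^2 ≡ 135^2 = 18225 ≡ 13 (mod 157)
135^4 = (135^2)^2 ≡ 13^2 = 169 ≡ 12 (mod 157)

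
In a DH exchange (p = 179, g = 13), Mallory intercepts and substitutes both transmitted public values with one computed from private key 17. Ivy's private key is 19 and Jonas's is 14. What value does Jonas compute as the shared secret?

Jonas receives Mallory's public value M = 13^17 mod 179 instead of the honest one.
13^1 ≡ 13 (mod 179)
13^2 = (13^1)^2 ≡ 13^2 = 169 ≡ 169 (mod 179)
13^4 = (13^2)^2 ≡ 169^2 = 28561 ≡ 100 (mod 179)
13^8 = (13^4)^2 ≡ 100^2 = 10000 ≡ 155 (mod 179)
13^16 = (13^8)^2 ≡ 155^2 = 24025 ≡ 39 (mod 179)
13^17 = 13^16 · 13^1 ≡ 39 · 13 ≡ 149 (mod 179).
So M = 149. Jonas computes K = M^14 mod 179.
149^1 ≡ 149 (mod 179)
149^2 = (149^1)^2 ≡ 149^2 = 22201 ≡ 5 (mod 179)
149^4 = (149^2)^2 ≡ 5^2 = 25 ≡ 25 (mod 179)
149^8 = (149^4)^2 ≡ 25^2 = 625 ≡ 88 (mod 179)
149^14 = 149^8 · 149^4 · 149^2 ≡ 88 · 25 · 5 ≡ 81 (mod 179).

81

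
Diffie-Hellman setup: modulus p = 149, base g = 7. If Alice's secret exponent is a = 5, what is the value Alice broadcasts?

Public value = 7^5 mod 149.
7^1 ≡ 7 (mod 149)
7^2 = (7^1)^2 ≡ 7^2 = 49 ≡ 49 (mod 149)
7^4 = (7^2)^2 ≡ 49^2 = 2401 ≡ 17 (mod 149)
7^5 = 7^4 · 7^1 ≡ 17 · 7 ≡ 119 (mod 149).

119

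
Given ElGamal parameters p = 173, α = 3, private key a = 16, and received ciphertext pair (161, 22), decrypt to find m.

Shared mask s = c₁^a mod p = 161^16 mod 173.
161^1 ≡ 161 (mod 173)
161^2 = (161^1)^2 ≡ 161^2 = 25921 ≡ 144 (mod 173)
161^4 = (161^2)^2 ≡ 144^2 = 20736 ≡ 149 (mod 173)
161^8 = (161^4)^2 ≡ 149^2 = 22201 ≡ 57 (mod 173)
161^16 = (161^8)^2 ≡ 57^2 = 3249 ≡ 135 (mod 173)
So s = 135; s⁻¹ ≡ 132 (mod 173).
m = c₂ · s⁻¹ mod 173 = 22 · 132 mod 173 = 136.

136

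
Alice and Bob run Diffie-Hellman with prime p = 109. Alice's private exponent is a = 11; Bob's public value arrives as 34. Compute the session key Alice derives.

43

Shared key K = 34^11 mod 109.
34^1 ≡ 34 (mod 109)
34^2 = (34^1)^2 ≡ 34^2 = 1156 ≡ 66 (mod 109)
34^4 = (34^2)^2 ≡ 66^2 = 4356 ≡ 105 (mod 109)
34^8 = (34^4)^2 ≡ 105^2 = 11025 ≡ 16 (mod 109)
34^11 = 34^8 · 34^2 · 34^1 ≡ 16 · 66 · 34 ≡ 43 (mod 109).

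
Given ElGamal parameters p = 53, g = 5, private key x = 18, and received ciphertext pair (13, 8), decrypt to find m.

Shared mask s = c₁^x mod p = 13^18 mod 53.
13^1 ≡ 13 (mod 53)
13^2 = (13^1)^2 ≡ 13^2 = 169 ≡ 10 (mod 53)
13^4 = (13^2)^2 ≡ 10^2 = 100 ≡ 47 (mod 53)
13^8 = (13^4)^2 ≡ 47^2 = 2209 ≡ 36 (mod 53)
13^16 = (13^8)^2 ≡ 36^2 = 1296 ≡ 24 (mod 53)
13^18 = 13^16 · 13^2 ≡ 24 · 10 ≡ 28 (mod 53).
So s = 28; s⁻¹ ≡ 36 (mod 53).
m = c₂ · s⁻¹ mod 53 = 8 · 36 mod 53 = 23.

23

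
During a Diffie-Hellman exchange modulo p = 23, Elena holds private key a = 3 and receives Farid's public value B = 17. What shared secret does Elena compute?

14

Shared key K = 17^3 mod 23.
17^1 ≡ 17 (mod 23)
17^2 = (17^1)^2 ≡ 17^2 = 289 ≡ 13 (mod 23)
17^3 = 17^2 · 17^1 ≡ 13 · 17 ≡ 14 (mod 23).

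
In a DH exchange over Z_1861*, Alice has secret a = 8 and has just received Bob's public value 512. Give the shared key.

1668

Shared key K = 512^8 mod 1861.
512^1 ≡ 512 (mod 1861)
512^2 = (512^1)^2 ≡ 512^2 = 262144 ≡ 1604 (mod 1861)
512^4 = (512^2)^2 ≡ 1604^2 = 2572816 ≡ 914 (mod 1861)
512^8 = (512^4)^2 ≡ 914^2 = 835396 ≡ 1668 (mod 1861)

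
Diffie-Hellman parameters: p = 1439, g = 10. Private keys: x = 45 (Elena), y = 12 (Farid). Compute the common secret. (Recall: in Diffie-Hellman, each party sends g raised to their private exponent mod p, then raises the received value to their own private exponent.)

1185

Elena sends A = g^x mod p = 10^45 mod 1439.
10^1 ≡ 10 (mod 1439)
10^2 = (10^1)^2 ≡ 10^2 = 100 ≡ 100 (mod 1439)
10^4 = (10^2)^2 ≡ 100^2 = 10000 ≡ 1366 (mod 1439)
10^8 = (10^4)^2 ≡ 1366^2 = 1865956 ≡ 1012 (mod 1439)
10^16 = (10^8)^2 ≡ 1012^2 = 1024144 ≡ 1015 (mod 1439)
10^32 = (10^16)^2 ≡ 1015^2 = 1030225 ≡ 1340 (mod 1439)
10^45 = 10^32 · 10^8 · 10^4 · 10^1 ≡ 1340 · 1012 · 1366 · 10 ≡ 65 (mod 1439).
So A = 65. Farid then computes K = A^y mod p = 65^12 mod 1439.
65^1 ≡ 65 (mod 1439)
65^2 = (65^1)^2 ≡ 65^2 = 4225 ≡ 1347 (mod 1439)
65^4 = (65^2)^2 ≡ 1347^2 = 1814409 ≡ 1269 (mod 1439)
65^8 = (65^4)^2 ≡ 1269^2 = 1610361 ≡ 120 (mod 1439)
65^12 = 65^8 · 65^4 ≡ 120 · 1269 ≡ 1185 (mod 1439).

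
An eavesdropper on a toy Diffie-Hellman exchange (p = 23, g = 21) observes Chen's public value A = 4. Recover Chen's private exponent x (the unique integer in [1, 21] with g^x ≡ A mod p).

Try successive powers of 21 modulo 23:
21^1 ≡ 21
21^2 ≡ 4
Found: x = 2.

2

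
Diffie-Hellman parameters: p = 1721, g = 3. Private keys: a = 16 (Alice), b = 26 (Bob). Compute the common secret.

429

Alice sends A = g^a mod p = 3^16 mod 1721.
3^1 ≡ 3 (mod 1721)
3^2 = (3^1)^2 ≡ 3^2 = 9 ≡ 9 (mod 1721)
3^4 = (3^2)^2 ≡ 9^2 = 81 ≡ 81 (mod 1721)
3^8 = (3^4)^2 ≡ 81^2 = 6561 ≡ 1398 (mod 1721)
3^16 = (3^8)^2 ≡ 1398^2 = 1954404 ≡ 1069 (mod 1721)
So A = 1069. Bob then computes K = A^b mod p = 1069^26 mod 1721.
1069^1 ≡ 1069 (mod 1721)
1069^2 = (1069^1)^2 ≡ 1069^2 = 1142761 ≡ 17 (mod 1721)
1069^4 = (1069^2)^2 ≡ 17^2 = 289 ≡ 289 (mod 1721)
1069^8 = (1069^4)^2 ≡ 289^2 = 83521 ≡ 913 (mod 1721)
1069^16 = (1069^8)^2 ≡ 913^2 = 833569 ≡ 605 (mod 1721)
1069^26 = 1069^16 · 1069^8 · 1069^2 ≡ 605 · 913 · 17 ≡ 429 (mod 1721).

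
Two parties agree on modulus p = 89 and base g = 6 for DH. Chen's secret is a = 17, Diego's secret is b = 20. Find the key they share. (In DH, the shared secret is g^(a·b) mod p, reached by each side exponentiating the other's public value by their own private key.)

Chen sends A = g^a mod p = 6^17 mod 89.
6^1 ≡ 6 (mod 89)
6^2 = (6^1)^2 ≡ 6^2 = 36 ≡ 36 (mod 89)
6^4 = (6^2)^2 ≡ 36^2 = 1296 ≡ 50 (mod 89)
6^8 = (6^4)^2 ≡ 50^2 = 2500 ≡ 8 (mod 89)
6^16 = (6^8)^2 ≡ 8^2 = 64 ≡ 64 (mod 89)
6^17 = 6^16 · 6^1 ≡ 64 · 6 ≡ 28 (mod 89).
So A = 28. Diego then computes K = A^b mod p = 28^20 mod 89.
28^1 ≡ 28 (mod 89)
28^2 = (28^1)^2 ≡ 28^2 = 784 ≡ 72 (mod 89)
28^4 = (28^2)^2 ≡ 72^2 = 5184 ≡ 22 (mod 89)
28^8 = (28^4)^2 ≡ 22^2 = 484 ≡ 39 (mod 89)
28^16 = (28^8)^2 ≡ 39^2 = 1521 ≡ 8 (mod 89)
28^20 = 28^16 · 28^4 ≡ 8 · 22 ≡ 87 (mod 89).

87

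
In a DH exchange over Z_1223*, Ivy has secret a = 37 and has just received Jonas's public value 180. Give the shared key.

506

Shared key K = 180^37 mod 1223.
180^1 ≡ 180 (mod 1223)
180^2 = (180^1)^2 ≡ 180^2 = 32400 ≡ 602 (mod 1223)
180^4 = (180^2)^2 ≡ 602^2 = 362404 ≡ 396 (mod 1223)
180^8 = (180^4)^2 ≡ 396^2 = 156816 ≡ 272 (mod 1223)
180^16 = (180^8)^2 ≡ 272^2 = 73984 ≡ 604 (mod 1223)
180^32 = (180^16)^2 ≡ 604^2 = 364816 ≡ 362 (mod 1223)
180^37 = 180^32 · 180^4 · 180^1 ≡ 362 · 396 · 180 ≡ 506 (mod 1223).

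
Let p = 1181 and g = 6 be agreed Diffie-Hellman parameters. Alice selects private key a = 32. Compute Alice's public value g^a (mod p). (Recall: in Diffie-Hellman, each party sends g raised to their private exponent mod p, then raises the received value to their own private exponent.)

Public value = 6^32 (mod 1181).
6^1 ≡ 6 (mod 1181)
6^2 = (6^1)^2 ≡ 6^2 = 36 ≡ 36 (mod 1181)
6^4 = (6^2)^2 ≡ 36^2 = 1296 ≡ 115 (mod 1181)
6^8 = (6^4)^2 ≡ 115^2 = 13225 ≡ 234 (mod 1181)
6^16 = (6^8)^2 ≡ 234^2 = 54756 ≡ 430 (mod 1181)
6^32 = (6^16)^2 ≡ 430^2 = 184900 ≡ 664 (mod 1181)

664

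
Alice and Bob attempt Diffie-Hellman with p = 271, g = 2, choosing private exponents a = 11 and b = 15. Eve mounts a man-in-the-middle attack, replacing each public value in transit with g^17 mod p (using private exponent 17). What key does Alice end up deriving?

Alice receives Eve's public value M = 2^17 mod 271 instead of the honest one.
2^1 ≡ 2 (mod 271)
2^2 = (2^1)^2 ≡ 2^2 = 4 ≡ 4 (mod 271)
2^4 = (2^2)^2 ≡ 4^2 = 16 ≡ 16 (mod 271)
2^8 = (2^4)^2 ≡ 16^2 = 256 ≡ 256 (mod 271)
2^16 = (2^8)^2 ≡ 256^2 = 65536 ≡ 225 (mod 271)
2^17 = 2^16 · 2^1 ≡ 225 · 2 ≡ 179 (mod 271).
So M = 179. Alice computes K = M^11 mod 271.
179^1 ≡ 179 (mod 271)
179^2 = (179^1)^2 ≡ 179^2 = 32041 ≡ 63 (mod 271)
179^4 = (179^2)^2 ≡ 63^2 = 3969 ≡ 175 (mod 271)
179^8 = (179^4)^2 ≡ 175^2 = 30625 ≡ 2 (mod 271)
179^11 = 179^8 · 179^2 · 179^1 ≡ 2 · 63 · 179 ≡ 61 (mod 271).

61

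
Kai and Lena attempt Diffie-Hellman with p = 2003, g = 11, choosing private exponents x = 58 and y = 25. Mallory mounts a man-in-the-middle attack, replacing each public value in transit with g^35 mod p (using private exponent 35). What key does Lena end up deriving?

Lena receives Mallory's public value M = 11^35 mod 2003 instead of the honest one.
11^1 ≡ 11 (mod 2003)
11^2 = (11^1)^2 ≡ 11^2 = 121 ≡ 121 (mod 2003)
11^4 = (11^2)^2 ≡ 121^2 = 14641 ≡ 620 (mod 2003)
11^8 = (11^4)^2 ≡ 620^2 = 384400 ≡ 1827 (mod 2003)
11^16 = (11^8)^2 ≡ 1827^2 = 3337929 ≡ 931 (mod 2003)
11^32 = (11^16)^2 ≡ 931^2 = 866761 ≡ 1465 (mod 2003)
11^35 = 11^32 · 11^2 · 11^1 ≡ 1465 · 121 · 11 ≡ 996 (mod 2003).
So M = 996. Lena computes K = M^25 mod 2003.
996^1 ≡ 996 (mod 2003)
996^2 = (996^1)^2 ≡ 996^2 = 992016 ≡ 531 (mod 2003)
996^4 = (996^2)^2 ≡ 531^2 = 281961 ≡ 1541 (mod 2003)
996^8 = (996^4)^2 ≡ 1541^2 = 2374681 ≡ 1126 (mod 2003)
996^16 = (996^8)^2 ≡ 1126^2 = 1267876 ≡ 1980 (mod 2003)
996^25 = 996^16 · 996^8 · 996^1 ≡ 1980 · 1126 · 996 ≡ 226 (mod 2003).

226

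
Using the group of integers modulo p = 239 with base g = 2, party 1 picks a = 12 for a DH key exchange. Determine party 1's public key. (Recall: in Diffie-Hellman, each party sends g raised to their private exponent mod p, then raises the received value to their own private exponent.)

Public value = 2^12 mod 239.
2^1 ≡ 2 (mod 239)
2^2 = (2^1)^2 ≡ 2^2 = 4 ≡ 4 (mod 239)
2^4 = (2^2)^2 ≡ 4^2 = 16 ≡ 16 (mod 239)
2^8 = (2^4)^2 ≡ 16^2 = 256 ≡ 17 (mod 239)
2^12 = 2^8 · 2^4 ≡ 17 · 16 ≡ 33 (mod 239).

33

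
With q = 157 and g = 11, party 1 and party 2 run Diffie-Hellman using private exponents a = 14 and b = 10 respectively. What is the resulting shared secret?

Party 2 sends B = g^b mod q = 11^10 mod 157.
11^1 ≡ 11 (mod 157)
11^2 = (11^1)^2 ≡ 11^2 = 121 ≡ 121 (mod 157)
11^4 = (11^2)^2 ≡ 121^2 = 14641 ≡ 40 (mod 157)
11^8 = (11^4)^2 ≡ 40^2 = 1600 ≡ 30 (mod 157)
11^10 = 11^8 · 11^2 ≡ 30 · 121 ≡ 19 (mod 157).
So B = 19. Party 1 then computes K = B^a mod q = 19^14 mod 157.
19^1 ≡ 19 (mod 157)
19^2 = (19^1)^2 ≡ 19^2 = 361 ≡ 47 (mod 157)
19^4 = (19^2)^2 ≡ 47^2 = 2209 ≡ 11 (mod 157)
19^8 = (19^4)^2 ≡ 11^2 = 121 ≡ 121 (mod 157)
19^14 = 19^8 · 19^4 · 19^2 ≡ 121 · 11 · 47 ≡ 71 (mod 157).

71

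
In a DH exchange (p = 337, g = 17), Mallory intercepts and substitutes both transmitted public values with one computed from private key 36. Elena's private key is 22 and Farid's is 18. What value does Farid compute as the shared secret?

285

Farid receives Mallory's public value M = 17^36 mod 337 instead of the honest one.
17^1 ≡ 17 (mod 337)
17^2 = (17^1)^2 ≡ 17^2 = 289 ≡ 289 (mod 337)
17^4 = (17^2)^2 ≡ 289^2 = 83521 ≡ 282 (mod 337)
17^8 = (17^4)^2 ≡ 282^2 = 79524 ≡ 329 (mod 337)
17^16 = (17^8)^2 ≡ 329^2 = 108241 ≡ 64 (mod 337)
17^32 = (17^16)^2 ≡ 64^2 = 4096 ≡ 52 (mod 337)
17^36 = 17^32 · 17^4 ≡ 52 · 282 ≡ 173 (mod 337).
So M = 173. Farid computes K = M^18 mod 337.
173^1 ≡ 173 (mod 337)
173^2 = (173^1)^2 ≡ 173^2 = 29929 ≡ 273 (mod 337)
173^4 = (173^2)^2 ≡ 273^2 = 74529 ≡ 52 (mod 337)
173^8 = (173^4)^2 ≡ 52^2 = 2704 ≡ 8 (mod 337)
173^16 = (173^8)^2 ≡ 8^2 = 64 ≡ 64 (mod 337)
173^18 = 173^16 · 173^2 ≡ 64 · 273 ≡ 285 (mod 337).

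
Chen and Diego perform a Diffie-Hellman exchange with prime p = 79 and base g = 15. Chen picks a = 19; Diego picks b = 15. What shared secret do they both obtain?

Diego sends B = g^b mod p = 15^15 mod 79.
15^1 ≡ 15 (mod 79)
15^2 = (15^1)^2 ≡ 15^2 = 225 ≡ 67 (mod 79)
15^4 = (15^2)^2 ≡ 67^2 = 4489 ≡ 65 (mod 79)
15^8 = (15^4)^2 ≡ 65^2 = 4225 ≡ 38 (mod 79)
15^15 = 15^8 · 15^4 · 15^2 · 15^1 ≡ 38 · 65 · 67 · 15 ≡ 12 (mod 79).
So B = 12. Chen then computes K = B^a mod p = 12^19 mod 79.
12^1 ≡ 12 (mod 79)
12^2 = (12^1)^2 ≡ 12^2 = 144 ≡ 65 (mod 79)
12^4 = (12^2)^2 ≡ 65^2 = 4225 ≡ 38 (mod 79)
12^8 = (12^4)^2 ≡ 38^2 = 1444 ≡ 22 (mod 79)
12^16 = (12^8)^2 ≡ 22^2 = 484 ≡ 10 (mod 79)
12^19 = 12^16 · 12^2 · 12^1 ≡ 10 · 65 · 12 ≡ 58 (mod 79).

58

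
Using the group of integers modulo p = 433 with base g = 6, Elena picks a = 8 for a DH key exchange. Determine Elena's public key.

9

Public value = 6^8 mod 433.
6^1 ≡ 6 (mod 433)
6^2 = (6^1)^2 ≡ 6^2 = 36 ≡ 36 (mod 433)
6^4 = (6^2)^2 ≡ 36^2 = 1296 ≡ 430 (mod 433)
6^8 = (6^4)^2 ≡ 430^2 = 184900 ≡ 9 (mod 433)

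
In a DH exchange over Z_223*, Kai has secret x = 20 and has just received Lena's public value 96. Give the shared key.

106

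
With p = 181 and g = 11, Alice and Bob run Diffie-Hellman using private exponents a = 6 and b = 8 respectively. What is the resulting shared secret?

Alice sends A = g^a mod p = 11^6 mod 181.
11^1 ≡ 11 (mod 181)
11^2 = (11^1)^2 ≡ 11^2 = 121 ≡ 121 (mod 181)
11^4 = (11^2)^2 ≡ 121^2 = 14641 ≡ 161 (mod 181)
11^6 = 11^4 · 11^2 ≡ 161 · 121 ≡ 114 (mod 181).
So A = 114. Bob then computes K = A^b mod p = 114^8 mod 181.
114^1 ≡ 114 (mod 181)
114^2 = (114^1)^2 ≡ 114^2 = 12996 ≡ 145 (mod 181)
114^4 = (114^2)^2 ≡ 145^2 = 21025 ≡ 29 (mod 181)
114^8 = (114^4)^2 ≡ 29^2 = 841 ≡ 117 (mod 181)

117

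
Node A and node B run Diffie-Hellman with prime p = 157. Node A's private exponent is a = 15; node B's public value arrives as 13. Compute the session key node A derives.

156

Shared key K = 13^15 mod 157.
13^1 ≡ 13 (mod 157)
13^2 = (13^1)^2 ≡ 13^2 = 169 ≡ 12 (mod 157)
13^4 = (13^2)^2 ≡ 12^2 = 144 ≡ 144 (mod 157)
13^8 = (13^4)^2 ≡ 144^2 = 20736 ≡ 12 (mod 157)
13^15 = 13^8 · 13^4 · 13^2 · 13^1 ≡ 12 · 144 · 12 · 13 ≡ 156 (mod 157).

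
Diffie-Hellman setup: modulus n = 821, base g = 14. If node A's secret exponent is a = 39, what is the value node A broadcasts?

189

Public value = 14^{39} \pmod{821}.
14^1 ≡ 14 (mod 821)
14^2 = (14^1)^2 ≡ 14^2 = 196 ≡ 196 (mod 821)
14^4 = (14^2)^2 ≡ 196^2 = 38416 ≡ 650 (mod 821)
14^8 = (14^4)^2 ≡ 650^2 = 422500 ≡ 506 (mod 821)
14^16 = (14^8)^2 ≡ 506^2 = 256036 ≡ 705 (mod 821)
14^32 = (14^16)^2 ≡ 705^2 = 497025 ≡ 320 (mod 821)
14^39 = 14^32 · 14^4 · 14^2 · 14^1 ≡ 320 · 650 · 196 · 14 ≡ 189 (mod 821).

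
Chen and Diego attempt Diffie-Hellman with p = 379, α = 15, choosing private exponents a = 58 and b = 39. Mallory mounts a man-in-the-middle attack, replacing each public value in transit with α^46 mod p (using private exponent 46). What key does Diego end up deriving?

Diego receives Mallory's public value M = 15^46 mod 379 instead of the honest one.
15^1 ≡ 15 (mod 379)
15^2 = (15^1)^2 ≡ 15^2 = 225 ≡ 225 (mod 379)
15^4 = (15^2)^2 ≡ 225^2 = 50625 ≡ 218 (mod 379)
15^8 = (15^4)^2 ≡ 218^2 = 47524 ≡ 149 (mod 379)
15^16 = (15^8)^2 ≡ 149^2 = 22201 ≡ 219 (mod 379)
15^32 = (15^16)^2 ≡ 219^2 = 47961 ≡ 207 (mod 379)
15^46 = 15^32 · 15^8 · 15^4 · 15^2 ≡ 207 · 149 · 218 · 225 ≡ 156 (mod 379).
So M = 156. Diego computes K = M^39 mod 379.
156^1 ≡ 156 (mod 379)
156^2 = (156^1)^2 ≡ 156^2 = 24336 ≡ 80 (mod 379)
156^4 = (156^2)^2 ≡ 80^2 = 6400 ≡ 336 (mod 379)
156^8 = (156^4)^2 ≡ 336^2 = 112896 ≡ 333 (mod 379)
156^16 = (156^8)^2 ≡ 333^2 = 110889 ≡ 221 (mod 379)
156^32 = (156^16)^2 ≡ 221^2 = 48841 ≡ 329 (mod 379)
156^39 = 156^32 · 156^4 · 156^2 · 156^1 ≡ 329 · 336 · 80 · 156 ≡ 316 (mod 379).

316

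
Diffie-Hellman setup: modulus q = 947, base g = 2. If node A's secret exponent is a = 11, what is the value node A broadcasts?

Public value = 2^11 (mod 947).
2^1 ≡ 2 (mod 947)
2^2 = (2^1)^2 ≡ 2^2 = 4 ≡ 4 (mod 947)
2^4 = (2^2)^2 ≡ 4^2 = 16 ≡ 16 (mod 947)
2^8 = (2^4)^2 ≡ 16^2 = 256 ≡ 256 (mod 947)
2^11 = 2^8 · 2^2 · 2^1 ≡ 256 · 4 · 2 ≡ 154 (mod 947).

154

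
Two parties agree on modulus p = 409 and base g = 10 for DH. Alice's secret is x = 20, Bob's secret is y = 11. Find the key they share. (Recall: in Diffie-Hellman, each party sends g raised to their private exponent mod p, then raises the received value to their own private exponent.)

101

Alice sends A = g^x mod p = 10^20 mod 409.
10^1 ≡ 10 (mod 409)
10^2 = (10^1)^2 ≡ 10^2 = 100 ≡ 100 (mod 409)
10^4 = (10^2)^2 ≡ 100^2 = 10000 ≡ 184 (mod 409)
10^8 = (10^4)^2 ≡ 184^2 = 33856 ≡ 318 (mod 409)
10^16 = (10^8)^2 ≡ 318^2 = 101124 ≡ 101 (mod 409)
10^20 = 10^16 · 10^4 ≡ 101 · 184 ≡ 179 (mod 409).
So A = 179. Bob then computes K = A^y mod p = 179^11 mod 409.
179^1 ≡ 179 (mod 409)
179^2 = (179^1)^2 ≡ 179^2 = 32041 ≡ 139 (mod 409)
179^4 = (179^2)^2 ≡ 139^2 = 19321 ≡ 98 (mod 409)
179^8 = (179^4)^2 ≡ 98^2 = 9604 ≡ 197 (mod 409)
179^11 = 179^8 · 179^2 · 179^1 ≡ 197 · 139 · 179 ≡ 101 (mod 409).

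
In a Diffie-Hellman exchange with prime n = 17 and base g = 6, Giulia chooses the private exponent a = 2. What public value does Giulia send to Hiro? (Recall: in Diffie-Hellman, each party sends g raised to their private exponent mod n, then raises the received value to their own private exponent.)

Public value = 6^{2} \pmod{17}.
6^1 ≡ 6 (mod 17)
6^2 = (6^1)^2 ≡ 6^2 = 36 ≡ 2 (mod 17)

2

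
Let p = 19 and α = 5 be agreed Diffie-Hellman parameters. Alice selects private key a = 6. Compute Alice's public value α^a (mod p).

Public value = 5^6 (mod 19).
5^1 ≡ 5 (mod 19)
5^2 = (5^1)^2 ≡ 5^2 = 25 ≡ 6 (mod 19)
5^4 = (5^2)^2 ≡ 6^2 = 36 ≡ 17 (mod 19)
5^6 = 5^4 · 5^2 ≡ 17 · 6 ≡ 7 (mod 19).

7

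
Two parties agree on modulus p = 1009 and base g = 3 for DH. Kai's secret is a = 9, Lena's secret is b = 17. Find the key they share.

Lena sends B = g^b mod p = 3^17 mod 1009.
3^1 ≡ 3 (mod 1009)
3^2 = (3^1)^2 ≡ 3^2 = 9 ≡ 9 (mod 1009)
3^4 = (3^2)^2 ≡ 9^2 = 81 ≡ 81 (mod 1009)
3^8 = (3^4)^2 ≡ 81^2 = 6561 ≡ 507 (mod 1009)
3^16 = (3^8)^2 ≡ 507^2 = 257049 ≡ 763 (mod 1009)
3^17 = 3^16 · 3^1 ≡ 763 · 3 ≡ 271 (mod 1009).
So B = 271. Kai then computes K = B^a mod p = 271^9 mod 1009.
271^1 ≡ 271 (mod 1009)
271^2 = (271^1)^2 ≡ 271^2 = 73441 ≡ 793 (mod 1009)
271^4 = (271^2)^2 ≡ 793^2 = 628849 ≡ 242 (mod 1009)
271^8 = (271^4)^2 ≡ 242^2 = 58564 ≡ 42 (mod 1009)
271^9 = 271^8 · 271^1 ≡ 42 · 271 ≡ 283 (mod 1009).

283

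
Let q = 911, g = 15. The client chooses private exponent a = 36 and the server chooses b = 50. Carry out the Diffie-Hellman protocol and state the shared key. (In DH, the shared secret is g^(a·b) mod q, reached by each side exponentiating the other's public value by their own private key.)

The server sends B = g^b mod q = 15^50 mod 911.
15^1 ≡ 15 (mod 911)
15^2 = (15^1)^2 ≡ 15^2 = 225 ≡ 225 (mod 911)
15^4 = (15^2)^2 ≡ 225^2 = 50625 ≡ 520 (mod 911)
15^8 = (15^4)^2 ≡ 520^2 = 270400 ≡ 744 (mod 911)
15^16 = (15^8)^2 ≡ 744^2 = 553536 ≡ 559 (mod 911)
15^32 = (15^16)^2 ≡ 559^2 = 312481 ≡ 8 (mod 911)
15^50 = 15^32 · 15^16 · 15^2 ≡ 8 · 559 · 225 ≡ 456 (mod 911).
So B = 456. The client then computes K = B^a mod q = 456^36 mod 911.
456^1 ≡ 456 (mod 911)
456^2 = (456^1)^2 ≡ 456^2 = 207936 ≡ 228 (mod 911)
456^4 = (456^2)^2 ≡ 228^2 = 51984 ≡ 57 (mod 911)
456^8 = (456^4)^2 ≡ 57^2 = 3249 ≡ 516 (mod 911)
456^16 = (456^8)^2 ≡ 516^2 = 266256 ≡ 244 (mod 911)
456^32 = (456^16)^2 ≡ 244^2 = 59536 ≡ 321 (mod 911)
456^36 = 456^32 · 456^4 ≡ 321 · 57 ≡ 77 (mod 911).

77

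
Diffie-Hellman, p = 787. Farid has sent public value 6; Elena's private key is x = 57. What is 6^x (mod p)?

Shared key K = 6^57 mod 787.
6^1 ≡ 6 (mod 787)
6^2 = (6^1)^2 ≡ 6^2 = 36 ≡ 36 (mod 787)
6^4 = (6^2)^2 ≡ 36^2 = 1296 ≡ 509 (mod 787)
6^8 = (6^4)^2 ≡ 509^2 = 259081 ≡ 158 (mod 787)
6^16 = (6^8)^2 ≡ 158^2 = 24964 ≡ 567 (mod 787)
6^32 = (6^16)^2 ≡ 567^2 = 321489 ≡ 393 (mod 787)
6^57 = 6^32 · 6^16 · 6^8 · 6^1 ≡ 393 · 567 · 158 · 6 ≡ 396 (mod 787).

396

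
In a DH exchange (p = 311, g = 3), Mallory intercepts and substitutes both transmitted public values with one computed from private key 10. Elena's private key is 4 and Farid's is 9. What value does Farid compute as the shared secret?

Farid receives Mallory's public value M = 3^10 mod 311 instead of the honest one.
3^1 ≡ 3 (mod 311)
3^2 = (3^1)^2 ≡ 3^2 = 9 ≡ 9 (mod 311)
3^4 = (3^2)^2 ≡ 9^2 = 81 ≡ 81 (mod 311)
3^8 = (3^4)^2 ≡ 81^2 = 6561 ≡ 30 (mod 311)
3^10 = 3^8 · 3^2 ≡ 30 · 9 ≡ 270 (mod 311).
So M = 270. Farid computes K = M^9 mod 311.
270^1 ≡ 270 (mod 311)
270^2 = (270^1)^2 ≡ 270^2 = 72900 ≡ 126 (mod 311)
270^4 = (270^2)^2 ≡ 126^2 = 15876 ≡ 15 (mod 311)
270^8 = (270^4)^2 ≡ 15^2 = 225 ≡ 225 (mod 311)
270^9 = 270^8 · 270^1 ≡ 225 · 270 ≡ 105 (mod 311).

105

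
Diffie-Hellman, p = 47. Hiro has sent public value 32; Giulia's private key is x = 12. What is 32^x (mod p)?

Shared key K = 32^12 mod 47.
32^1 ≡ 32 (mod 47)
32^2 = (32^1)^2 ≡ 32^2 = 1024 ≡ 37 (mod 47)
32^4 = (32^2)^2 ≡ 37^2 = 1369 ≡ 6 (mod 47)
32^8 = (32^4)^2 ≡ 6^2 = 36 ≡ 36 (mod 47)
32^12 = 32^8 · 32^4 ≡ 36 · 6 ≡ 28 (mod 47).

28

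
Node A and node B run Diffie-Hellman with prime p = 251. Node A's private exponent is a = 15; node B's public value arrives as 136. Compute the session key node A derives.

Shared key K = 136^15 mod 251.
136^1 ≡ 136 (mod 251)
136^2 = (136^1)^2 ≡ 136^2 = 18496 ≡ 173 (mod 251)
136^4 = (136^2)^2 ≡ 173^2 = 29929 ≡ 60 (mod 251)
136^8 = (136^4)^2 ≡ 60^2 = 3600 ≡ 86 (mod 251)
136^15 = 136^8 · 136^4 · 136^2 · 136^1 ≡ 86 · 60 · 173 · 136 ≡ 47 (mod 251).

47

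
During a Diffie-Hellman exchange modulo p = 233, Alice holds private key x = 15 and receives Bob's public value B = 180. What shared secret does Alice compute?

43

Shared key K = 180^15 mod 233.
180^1 ≡ 180 (mod 233)
180^2 = (180^1)^2 ≡ 180^2 = 32400 ≡ 13 (mod 233)
180^4 = (180^2)^2 ≡ 13^2 = 169 ≡ 169 (mod 233)
180^8 = (180^4)^2 ≡ 169^2 = 28561 ≡ 135 (mod 233)
180^15 = 180^8 · 180^4 · 180^2 · 180^1 ≡ 135 · 169 · 13 · 180 ≡ 43 (mod 233).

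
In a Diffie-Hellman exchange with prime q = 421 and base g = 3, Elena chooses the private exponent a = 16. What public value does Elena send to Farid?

313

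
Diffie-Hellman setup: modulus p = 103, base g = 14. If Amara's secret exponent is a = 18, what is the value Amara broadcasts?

14

Public value = 14^18 mod 103.
14^1 ≡ 14 (mod 103)
14^2 = (14^1)^2 ≡ 14^2 = 196 ≡ 93 (mod 103)
14^4 = (14^2)^2 ≡ 93^2 = 8649 ≡ 100 (mod 103)
14^8 = (14^4)^2 ≡ 100^2 = 10000 ≡ 9 (mod 103)
14^16 = (14^8)^2 ≡ 9^2 = 81 ≡ 81 (mod 103)
14^18 = 14^16 · 14^2 ≡ 81 · 93 ≡ 14 (mod 103).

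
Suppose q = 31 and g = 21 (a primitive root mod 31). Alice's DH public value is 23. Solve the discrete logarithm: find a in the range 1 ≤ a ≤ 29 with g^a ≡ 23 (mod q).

Try successive powers of 21 modulo 31:
21^1 ≡ 21
21^2 ≡ 7
21^3 ≡ 23
Found: a = 3.

3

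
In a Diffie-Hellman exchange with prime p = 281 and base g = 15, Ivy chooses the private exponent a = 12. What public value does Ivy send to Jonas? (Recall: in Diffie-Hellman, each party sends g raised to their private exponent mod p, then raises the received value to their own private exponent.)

Public value = 15^12 mod 281.
15^1 ≡ 15 (mod 281)
15^2 = (15^1)^2 ≡ 15^2 = 225 ≡ 225 (mod 281)
15^4 = (15^2)^2 ≡ 225^2 = 50625 ≡ 45 (mod 281)
15^8 = (15^4)^2 ≡ 45^2 = 2025 ≡ 58 (mod 281)
15^12 = 15^8 · 15^4 ≡ 58 · 45 ≡ 81 (mod 281).

81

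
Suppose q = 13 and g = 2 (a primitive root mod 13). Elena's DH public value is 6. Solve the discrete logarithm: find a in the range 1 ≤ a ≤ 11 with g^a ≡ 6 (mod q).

Try successive powers of 2 modulo 13:
2^1 ≡ 2
2^2 ≡ 4
2^3 ≡ 8
2^4 ≡ 3
2^5 ≡ 6
Found: a = 5.

5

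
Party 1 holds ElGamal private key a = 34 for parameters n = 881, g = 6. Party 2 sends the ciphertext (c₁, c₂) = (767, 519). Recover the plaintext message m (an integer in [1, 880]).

239

Shared mask s = c₁^a mod n = 767^34 mod 881.
767^1 ≡ 767 (mod 881)
767^2 = (767^1)^2 ≡ 767^2 = 588289 ≡ 662 (mod 881)
767^4 = (767^2)^2 ≡ 662^2 = 438244 ≡ 387 (mod 881)
767^8 = (767^4)^2 ≡ 387^2 = 149769 ≡ 880 (mod 881)
767^16 = (767^8)^2 ≡ 880^2 = 774400 ≡ 1 (mod 881)
767^32 = (767^16)^2 ≡ 1^2 = 1 ≡ 1 (mod 881)
767^34 = 767^32 · 767^2 ≡ 1 · 662 ≡ 662 (mod 881).
So s = 662; s⁻¹ ≡ 177 (mod 881).
m = c₂ · s⁻¹ mod 881 = 519 · 177 mod 881 = 239.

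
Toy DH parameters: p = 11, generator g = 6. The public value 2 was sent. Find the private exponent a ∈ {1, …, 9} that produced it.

9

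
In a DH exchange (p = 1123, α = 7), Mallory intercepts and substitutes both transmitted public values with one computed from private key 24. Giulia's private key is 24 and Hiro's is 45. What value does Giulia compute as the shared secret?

155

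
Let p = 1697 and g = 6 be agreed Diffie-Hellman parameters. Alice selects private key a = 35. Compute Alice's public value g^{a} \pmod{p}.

216

Public value = 6^{35} \pmod{1697}.
6^1 ≡ 6 (mod 1697)
6^2 = (6^1)^2 ≡ 6^2 = 36 ≡ 36 (mod 1697)
6^4 = (6^2)^2 ≡ 36^2 = 1296 ≡ 1296 (mod 1697)
6^8 = (6^4)^2 ≡ 1296^2 = 1679616 ≡ 1283 (mod 1697)
6^16 = (6^8)^2 ≡ 1283^2 = 1646089 ≡ 1696 (mod 1697)
6^32 = (6^16)^2 ≡ 1696^2 = 2876416 ≡ 1 (mod 1697)
6^35 = 6^32 · 6^2 · 6^1 ≡ 1 · 36 · 6 ≡ 216 (mod 1697).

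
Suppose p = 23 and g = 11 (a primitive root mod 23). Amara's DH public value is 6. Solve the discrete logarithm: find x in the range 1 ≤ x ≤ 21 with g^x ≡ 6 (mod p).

Try successive powers of 11 modulo 23:
11^1 ≡ 11
11^2 ≡ 6
Found: x = 2.

2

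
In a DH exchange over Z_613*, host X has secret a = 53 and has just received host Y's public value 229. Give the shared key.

Shared key K = 229^53 mod 613.
229^1 ≡ 229 (mod 613)
229^2 = (229^1)^2 ≡ 229^2 = 52441 ≡ 336 (mod 613)
229^4 = (229^2)^2 ≡ 336^2 = 112896 ≡ 104 (mod 613)
229^8 = (229^4)^2 ≡ 104^2 = 10816 ≡ 395 (mod 613)
229^16 = (229^8)^2 ≡ 395^2 = 156025 ≡ 323 (mod 613)
229^32 = (229^16)^2 ≡ 323^2 = 104329 ≡ 119 (mod 613)
229^53 = 229^32 · 229^16 · 229^4 · 229^1 ≡ 119 · 323 · 104 · 229 ≡ 11 (mod 613).

11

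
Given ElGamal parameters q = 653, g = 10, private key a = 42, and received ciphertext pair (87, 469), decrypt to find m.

Shared mask s = c₁^a mod q = 87^42 mod 653.
87^1 ≡ 87 (mod 653)
87^2 = (87^1)^2 ≡ 87^2 = 7569 ≡ 386 (mod 653)
87^4 = (87^2)^2 ≡ 386^2 = 148996 ≡ 112 (mod 653)
87^8 = (87^4)^2 ≡ 112^2 = 12544 ≡ 137 (mod 653)
87^16 = (87^8)^2 ≡ 137^2 = 18769 ≡ 485 (mod 653)
87^32 = (87^16)^2 ≡ 485^2 = 235225 ≡ 145 (mod 653)
87^42 = 87^32 · 87^8 · 87^2 ≡ 145 · 137 · 386 ≡ 364 (mod 653).
So s = 364; s⁻¹ ≡ 357 (mod 653).
m = c₂ · s⁻¹ mod 653 = 469 · 357 mod 653 = 265.

265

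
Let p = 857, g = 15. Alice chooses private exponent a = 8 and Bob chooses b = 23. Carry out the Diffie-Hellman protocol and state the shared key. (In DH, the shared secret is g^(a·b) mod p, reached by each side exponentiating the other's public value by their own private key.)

Alice sends A = g^a mod p = 15^8 mod 857.
15^1 ≡ 15 (mod 857)
15^2 = (15^1)^2 ≡ 15^2 = 225 ≡ 225 (mod 857)
15^4 = (15^2)^2 ≡ 225^2 = 50625 ≡ 62 (mod 857)
15^8 = (15^4)^2 ≡ 62^2 = 3844 ≡ 416 (mod 857)
So A = 416. Bob then computes K = A^b mod p = 416^23 mod 857.
416^1 ≡ 416 (mod 857)
416^2 = (416^1)^2 ≡ 416^2 = 173056 ≡ 799 (mod 857)
416^4 = (416^2)^2 ≡ 799^2 = 638401 ≡ 793 (mod 857)
416^8 = (416^4)^2 ≡ 793^2 = 628849 ≡ 668 (mod 857)
416^16 = (416^8)^2 ≡ 668^2 = 446224 ≡ 584 (mod 857)
416^23 = 416^16 · 416^4 · 416^2 · 416^1 ≡ 584 · 793 · 799 · 416 ≡ 740 (mod 857).

740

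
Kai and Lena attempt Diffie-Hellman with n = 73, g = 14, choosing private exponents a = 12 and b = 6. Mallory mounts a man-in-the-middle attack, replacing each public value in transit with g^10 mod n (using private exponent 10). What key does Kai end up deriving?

Kai receives Mallory's public value M = 14^10 mod 73 instead of the honest one.
14^1 ≡ 14 (mod 73)
14^2 = (14^1)^2 ≡ 14^2 = 196 ≡ 50 (mod 73)
14^4 = (14^2)^2 ≡ 50^2 = 2500 ≡ 18 (mod 73)
14^8 = (14^4)^2 ≡ 18^2 = 324 ≡ 32 (mod 73)
14^10 = 14^8 · 14^2 ≡ 32 · 50 ≡ 67 (mod 73).
So M = 67. Kai computes K = M^12 mod 73.
67^1 ≡ 67 (mod 73)
67^2 = (67^1)^2 ≡ 67^2 = 4489 ≡ 36 (mod 73)
67^4 = (67^2)^2 ≡ 36^2 = 1296 ≡ 55 (mod 73)
67^8 = (67^4)^2 ≡ 55^2 = 3025 ≡ 32 (mod 73)
67^12 = 67^8 · 67^4 ≡ 32 · 55 ≡ 8 (mod 73).

8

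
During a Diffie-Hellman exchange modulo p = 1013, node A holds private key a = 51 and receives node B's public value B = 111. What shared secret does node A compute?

316

Shared key K = 111^51 mod 1013.
111^1 ≡ 111 (mod 1013)
111^2 = (111^1)^2 ≡ 111^2 = 12321 ≡ 165 (mod 1013)
111^4 = (111^2)^2 ≡ 165^2 = 27225 ≡ 887 (mod 1013)
111^8 = (111^4)^2 ≡ 887^2 = 786769 ≡ 681 (mod 1013)
111^16 = (111^8)^2 ≡ 681^2 = 463761 ≡ 820 (mod 1013)
111^32 = (111^16)^2 ≡ 820^2 = 672400 ≡ 781 (mod 1013)
111^51 = 111^32 · 111^16 · 111^2 · 111^1 ≡ 781 · 820 · 165 · 111 ≡ 316 (mod 1013).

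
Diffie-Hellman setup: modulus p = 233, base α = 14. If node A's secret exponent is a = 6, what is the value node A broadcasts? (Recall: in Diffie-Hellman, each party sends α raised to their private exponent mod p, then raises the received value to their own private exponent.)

141

Public value = 14^6 (mod 233).
14^1 ≡ 14 (mod 233)
14^2 = (14^1)^2 ≡ 14^2 = 196 ≡ 196 (mod 233)
14^4 = (14^2)^2 ≡ 196^2 = 38416 ≡ 204 (mod 233)
14^6 = 14^4 · 14^2 ≡ 204 · 196 ≡ 141 (mod 233).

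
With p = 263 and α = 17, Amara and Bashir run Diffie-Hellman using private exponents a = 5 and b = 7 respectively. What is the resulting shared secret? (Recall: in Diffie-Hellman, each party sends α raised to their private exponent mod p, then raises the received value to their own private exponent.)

Amara sends A = α^a mod p = 17^5 mod 263.
17^1 ≡ 17 (mod 263)
17^2 = (17^1)^2 ≡ 17^2 = 289 ≡ 26 (mod 263)
17^4 = (17^2)^2 ≡ 26^2 = 676 ≡ 150 (mod 263)
17^5 = 17^4 · 17^1 ≡ 150 · 17 ≡ 183 (mod 263).
So A = 183. Bashir then computes K = A^b mod p = 183^7 mod 263.
183^1 ≡ 183 (mod 263)
183^2 = (183^1)^2 ≡ 183^2 = 33489 ≡ 88 (mod 263)
183^4 = (183^2)^2 ≡ 88^2 = 7744 ≡ 117 (mod 263)
183^7 = 183^4 · 183^2 · 183^1 ≡ 117 · 88 · 183 ≡ 36 (mod 263).

36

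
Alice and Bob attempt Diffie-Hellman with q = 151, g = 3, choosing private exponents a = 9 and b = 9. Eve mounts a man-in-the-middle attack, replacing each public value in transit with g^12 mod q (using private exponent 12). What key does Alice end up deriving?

Alice receives Eve's public value M = 3^12 mod 151 instead of the honest one.
3^1 ≡ 3 (mod 151)
3^2 = (3^1)^2 ≡ 3^2 = 9 ≡ 9 (mod 151)
3^4 = (3^2)^2 ≡ 9^2 = 81 ≡ 81 (mod 151)
3^8 = (3^4)^2 ≡ 81^2 = 6561 ≡ 68 (mod 151)
3^12 = 3^8 · 3^4 ≡ 68 · 81 ≡ 72 (mod 151).
So M = 72. Alice computes K = M^9 mod 151.
72^1 ≡ 72 (mod 151)
72^2 = (72^1)^2 ≡ 72^2 = 5184 ≡ 50 (mod 151)
72^4 = (72^2)^2 ≡ 50^2 = 2500 ≡ 84 (mod 151)
72^8 = (72^4)^2 ≡ 84^2 = 7056 ≡ 110 (mod 151)
72^9 = 72^8 · 72^1 ≡ 110 · 72 ≡ 68 (mod 151).

68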